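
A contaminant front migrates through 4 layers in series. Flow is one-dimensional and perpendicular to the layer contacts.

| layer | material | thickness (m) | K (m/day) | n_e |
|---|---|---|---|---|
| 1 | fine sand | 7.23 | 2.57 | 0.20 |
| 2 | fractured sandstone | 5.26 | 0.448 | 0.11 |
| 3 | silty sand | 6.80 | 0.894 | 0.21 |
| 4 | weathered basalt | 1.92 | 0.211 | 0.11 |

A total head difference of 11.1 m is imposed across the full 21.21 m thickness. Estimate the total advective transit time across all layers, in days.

With flow normal to the layers, continuity requires the same specific discharge q through every layer.
Σ(b_i/K_i) = 7.23/2.57 + 5.26/0.448 + 6.80/0.894 + 1.92/0.211 = 31.26 d.
q = Δh / Σ(b_i/K_i) = 11.1 / 31.26 = 0.3551 m/day.
In each layer the seepage velocity is v_i = q/n_i, so the layer transit time is t_i = b_i·n_i / q:
  layer 1 (fine sand): t_1 = 7.23 × 0.20 / 0.3551 = 4.072 d
  layer 2 (fractured sandstone): t_2 = 5.26 × 0.11 / 0.3551 = 1.629 d
  layer 3 (silty sand): t_3 = 6.80 × 0.21 / 0.3551 = 4.022 d
  layer 4 (weathered basalt): t_4 = 1.92 × 0.11 / 0.3551 = 0.5948 d
Total t = Σ t_i = 10.32 days.

10.3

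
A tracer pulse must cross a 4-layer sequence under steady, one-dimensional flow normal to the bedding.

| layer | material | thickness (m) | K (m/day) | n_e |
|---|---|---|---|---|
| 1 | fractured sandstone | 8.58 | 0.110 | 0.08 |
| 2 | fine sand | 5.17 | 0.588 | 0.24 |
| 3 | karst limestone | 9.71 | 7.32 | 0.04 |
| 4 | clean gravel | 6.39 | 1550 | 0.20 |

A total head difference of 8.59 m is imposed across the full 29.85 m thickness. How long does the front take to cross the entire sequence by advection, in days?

36.9

With flow normal to the layers, continuity requires the same specific discharge q through every layer.
Σ(b_i/K_i) = 8.58/0.110 + 5.17/0.588 + 9.71/7.32 + 6.39/1550 = 88.12 d.
q = Δh / Σ(b_i/K_i) = 8.59 / 88.12 = 0.09748 m/day.
In each layer the seepage velocity is v_i = q/n_i, so the layer transit time is t_i = b_i·n_i / q:
  layer 1 (fractured sandstone): t_1 = 8.58 × 0.08 / 0.09748 = 7.042 d
  layer 2 (fine sand): t_2 = 5.17 × 0.24 / 0.09748 = 12.73 d
  layer 3 (karst limestone): t_3 = 9.71 × 0.04 / 0.09748 = 3.985 d
  layer 4 (clean gravel): t_4 = 6.39 × 0.20 / 0.09748 = 13.11 d
Total t = Σ t_i = 36.87 days.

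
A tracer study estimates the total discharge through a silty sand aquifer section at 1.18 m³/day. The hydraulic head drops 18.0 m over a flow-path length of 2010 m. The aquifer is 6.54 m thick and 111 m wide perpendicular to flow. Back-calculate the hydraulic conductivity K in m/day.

0.182

Cross-sectional area A = 111 × 6.54 = 725.9 m².
Hydraulic gradient i = Δh / L = 18.0 / 2010 = 0.008955.
From Q = K·A·i, K = Q / (A·i) = 1.18 / (725.9 × 0.008955) = 0.1815 m/day.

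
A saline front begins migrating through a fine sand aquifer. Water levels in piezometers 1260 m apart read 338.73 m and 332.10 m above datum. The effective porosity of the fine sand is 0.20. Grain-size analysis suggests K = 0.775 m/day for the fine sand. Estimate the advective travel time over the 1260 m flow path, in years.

Hydraulic gradient i = (338.73 − 332.10) / 1260 = 6.63 / 1260 = 0.005262.
Darcy flux q = K · i = 0.7750 × 0.005262 = 0.004078 m/day.
Seepage velocity v = q / n_e = 0.004078 / 0.20 = 0.02039 m/day.
Travel time t = L / v = 1260 / 0.02039 = 61795 days = 169.2 years.

169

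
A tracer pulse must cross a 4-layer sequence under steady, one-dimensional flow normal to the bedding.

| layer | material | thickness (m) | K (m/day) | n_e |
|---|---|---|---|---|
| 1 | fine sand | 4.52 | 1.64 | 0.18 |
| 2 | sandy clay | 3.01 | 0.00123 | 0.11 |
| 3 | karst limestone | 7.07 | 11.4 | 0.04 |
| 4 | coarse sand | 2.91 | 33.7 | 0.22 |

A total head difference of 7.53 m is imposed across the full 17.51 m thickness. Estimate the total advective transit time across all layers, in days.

With flow normal to the layers, continuity requires the same specific discharge q through every layer.
Σ(b_i/K_i) = 4.52/1.64 + 3.01/0.00123 + 7.07/11.4 + 2.91/33.7 = 2451 d.
q = Δh / Σ(b_i/K_i) = 7.53 / 2451 = 0.003073 m/day.
In each layer the seepage velocity is v_i = q/n_i, so the layer transit time is t_i = b_i·n_i / q:
  layer 1 (fine sand): t_1 = 4.52 × 0.18 / 0.003073 = 264.8 d
  layer 2 (sandy clay): t_2 = 3.01 × 0.11 / 0.003073 = 107.8 d
  layer 3 (karst limestone): t_3 = 7.07 × 0.04 / 0.003073 = 92.04 d
  layer 4 (coarse sand): t_4 = 2.91 × 0.22 / 0.003073 = 208.4 d
Total t = Σ t_i = 672.9 days.

673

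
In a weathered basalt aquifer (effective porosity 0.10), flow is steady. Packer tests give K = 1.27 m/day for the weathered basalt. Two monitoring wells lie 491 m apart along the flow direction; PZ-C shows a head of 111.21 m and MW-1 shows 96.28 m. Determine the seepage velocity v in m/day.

Hydraulic gradient i = (111.21 − 96.28) / 491 = 14.93 / 491 = 0.03041.
Darcy flux q = K · i = 1.270 × 0.03041 = 0.03862 m/day.
Seepage velocity v = q / n_e = 0.03862 / 0.10 = 0.3862 m/day.

0.386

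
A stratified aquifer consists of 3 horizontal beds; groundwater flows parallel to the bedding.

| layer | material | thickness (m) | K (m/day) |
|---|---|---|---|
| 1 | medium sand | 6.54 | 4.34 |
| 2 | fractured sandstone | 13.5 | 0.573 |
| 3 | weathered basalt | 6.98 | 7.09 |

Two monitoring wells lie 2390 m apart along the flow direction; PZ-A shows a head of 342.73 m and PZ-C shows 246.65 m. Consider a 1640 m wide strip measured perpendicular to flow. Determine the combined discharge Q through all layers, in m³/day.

Flow is parallel to layering, so each bed carries its own Darcy discharge and the transmissivities add.
Σ(K_i·b_i) = 4.34×6.54 + 0.573×13.5 + 7.09×6.98 = 85.61 m²/day.
Hydraulic gradient i = (342.73 − 246.65) / 2390 = 96.08 / 2390 = 0.04020.
Q = Σ(K_i·b_i) · W · i = 85.61 × 1640 × 0.04020 = 5644 m³/day.

5640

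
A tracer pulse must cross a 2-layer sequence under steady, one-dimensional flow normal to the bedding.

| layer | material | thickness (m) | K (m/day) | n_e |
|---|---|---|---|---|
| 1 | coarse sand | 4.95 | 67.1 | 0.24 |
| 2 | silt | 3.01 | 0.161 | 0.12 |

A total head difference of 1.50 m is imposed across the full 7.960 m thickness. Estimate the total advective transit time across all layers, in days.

With flow normal to the layers, continuity requires the same specific discharge q through every layer.
Σ(b_i/K_i) = 4.95/67.1 + 3.01/0.161 = 18.77 d.
q = Δh / Σ(b_i/K_i) = 1.50 / 18.77 = 0.07992 m/day.
In each layer the seepage velocity is v_i = q/n_i, so the layer transit time is t_i = b_i·n_i / q:
  layer 1 (coarse sand): t_1 = 4.95 × 0.24 / 0.07992 = 14.87 d
  layer 2 (silt): t_2 = 3.01 × 0.12 / 0.07992 = 4.520 d
Total t = Σ t_i = 19.39 days.

19.4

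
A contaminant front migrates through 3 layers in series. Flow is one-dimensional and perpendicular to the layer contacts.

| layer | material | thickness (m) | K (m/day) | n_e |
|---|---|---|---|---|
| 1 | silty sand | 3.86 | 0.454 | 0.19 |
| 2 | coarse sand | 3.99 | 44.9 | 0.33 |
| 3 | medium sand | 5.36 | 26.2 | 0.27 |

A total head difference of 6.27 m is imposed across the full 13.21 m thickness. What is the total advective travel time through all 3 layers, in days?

4.91

With flow normal to the layers, continuity requires the same specific discharge q through every layer.
Σ(b_i/K_i) = 3.86/0.454 + 3.99/44.9 + 5.36/26.2 = 8.796 d.
q = Δh / Σ(b_i/K_i) = 6.27 / 8.796 = 0.7129 m/day.
In each layer the seepage velocity is v_i = q/n_i, so the layer transit time is t_i = b_i·n_i / q:
  layer 1 (silty sand): t_1 = 3.86 × 0.19 / 0.7129 = 1.029 d
  layer 2 (coarse sand): t_2 = 3.99 × 0.33 / 0.7129 = 1.847 d
  layer 3 (medium sand): t_3 = 5.36 × 0.27 / 0.7129 = 2.030 d
Total t = Σ t_i = 4.906 days.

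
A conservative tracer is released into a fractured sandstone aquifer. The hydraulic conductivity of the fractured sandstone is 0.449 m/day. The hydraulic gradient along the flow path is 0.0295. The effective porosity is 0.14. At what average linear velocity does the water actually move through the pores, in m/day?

Hydraulic gradient i = 0.0295.
Darcy flux q = K · i = 0.4490 × 0.02950 = 0.01325 m/day.
Seepage velocity v = q / n_e = 0.01325 / 0.14 = 0.09461 m/day.

0.0946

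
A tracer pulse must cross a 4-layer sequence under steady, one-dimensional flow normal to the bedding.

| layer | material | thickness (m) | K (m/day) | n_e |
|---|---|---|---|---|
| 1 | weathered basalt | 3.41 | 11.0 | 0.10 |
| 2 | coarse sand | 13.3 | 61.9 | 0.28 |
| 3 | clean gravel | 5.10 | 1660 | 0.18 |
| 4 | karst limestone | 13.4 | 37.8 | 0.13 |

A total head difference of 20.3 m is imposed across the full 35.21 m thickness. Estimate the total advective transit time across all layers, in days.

0.292

With flow normal to the layers, continuity requires the same specific discharge q through every layer.
Σ(b_i/K_i) = 3.41/11.0 + 13.3/61.9 + 5.10/1660 + 13.4/37.8 = 0.8824 d.
q = Δh / Σ(b_i/K_i) = 20.3 / 0.8824 = 23.00 m/day.
In each layer the seepage velocity is v_i = q/n_i, so the layer transit time is t_i = b_i·n_i / q:
  layer 1 (weathered basalt): t_1 = 3.41 × 0.10 / 23.00 = 0.01482 d
  layer 2 (coarse sand): t_2 = 13.3 × 0.28 / 23.00 = 0.1619 d
  layer 3 (clean gravel): t_3 = 5.10 × 0.18 / 23.00 = 0.03991 d
  layer 4 (karst limestone): t_4 = 13.4 × 0.13 / 23.00 = 0.07572 d
Total t = Σ t_i = 0.2923 days.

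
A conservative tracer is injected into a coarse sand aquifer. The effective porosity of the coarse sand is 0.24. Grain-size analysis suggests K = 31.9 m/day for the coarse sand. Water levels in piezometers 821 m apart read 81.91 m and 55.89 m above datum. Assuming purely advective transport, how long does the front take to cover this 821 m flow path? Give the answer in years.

0.534

Hydraulic gradient i = (81.91 − 55.89) / 821 = 26.02 / 821 = 0.03169.
Darcy flux q = K · i = 31.90 × 0.03169 = 1.011 m/day.
Seepage velocity v = q / n_e = 1.011 / 0.24 = 4.213 m/day.
Travel time t = L / v = 821 / 4.213 = 194.9 days = 0.5336 years.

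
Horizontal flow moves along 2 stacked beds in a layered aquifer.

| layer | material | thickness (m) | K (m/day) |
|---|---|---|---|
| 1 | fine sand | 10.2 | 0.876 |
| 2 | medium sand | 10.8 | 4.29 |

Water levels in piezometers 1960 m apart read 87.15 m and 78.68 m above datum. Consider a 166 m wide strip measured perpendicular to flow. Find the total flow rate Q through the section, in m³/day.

39.6

Flow is parallel to layering, so each bed carries its own Darcy discharge and the transmissivities add.
Σ(K_i·b_i) = 0.876×10.2 + 4.29×10.8 = 55.27 m²/day.
Hydraulic gradient i = (87.15 − 78.68) / 1960 = 8.47 / 1960 = 0.004321.
Q = Σ(K_i·b_i) · W · i = 55.27 × 166 × 0.004321 = 39.65 m³/day.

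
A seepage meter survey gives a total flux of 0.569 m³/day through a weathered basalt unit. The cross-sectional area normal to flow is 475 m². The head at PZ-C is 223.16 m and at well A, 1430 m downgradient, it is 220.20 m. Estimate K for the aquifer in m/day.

0.579

Hydraulic gradient i = (223.16 − 220.20) / 1430 = 2.96 / 1430 = 0.002070.
From Q = K·A·i, K = Q / (A·i) = 0.569 / (475.0 × 0.002070) = 0.5787 m/day.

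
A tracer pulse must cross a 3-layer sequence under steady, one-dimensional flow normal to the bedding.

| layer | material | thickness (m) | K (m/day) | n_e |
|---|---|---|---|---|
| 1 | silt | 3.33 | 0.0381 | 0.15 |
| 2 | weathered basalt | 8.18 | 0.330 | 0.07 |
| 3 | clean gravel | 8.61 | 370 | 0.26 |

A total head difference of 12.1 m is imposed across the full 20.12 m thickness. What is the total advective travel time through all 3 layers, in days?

With flow normal to the layers, continuity requires the same specific discharge q through every layer.
Σ(b_i/K_i) = 3.33/0.0381 + 8.18/0.330 + 8.61/370 = 112.2 d.
q = Δh / Σ(b_i/K_i) = 12.1 / 112.2 = 0.1078 m/day.
In each layer the seepage velocity is v_i = q/n_i, so the layer transit time is t_i = b_i·n_i / q:
  layer 1 (silt): t_1 = 3.33 × 0.15 / 0.1078 = 4.632 d
  layer 2 (weathered basalt): t_2 = 8.18 × 0.07 / 0.1078 = 5.310 d
  layer 3 (clean gravel): t_3 = 8.61 × 0.26 / 0.1078 = 20.76 d
Total t = Σ t_i = 30.70 days.

30.7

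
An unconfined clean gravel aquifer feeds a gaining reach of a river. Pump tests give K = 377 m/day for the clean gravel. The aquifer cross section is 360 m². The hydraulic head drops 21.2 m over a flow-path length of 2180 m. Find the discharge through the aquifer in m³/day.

1320

Hydraulic gradient i = Δh / L = 21.2 / 2180 = 0.009725.
Darcy's law: Q = K · A · i = 377.0 × 360.0 × 0.009725 = 1320 m³/day.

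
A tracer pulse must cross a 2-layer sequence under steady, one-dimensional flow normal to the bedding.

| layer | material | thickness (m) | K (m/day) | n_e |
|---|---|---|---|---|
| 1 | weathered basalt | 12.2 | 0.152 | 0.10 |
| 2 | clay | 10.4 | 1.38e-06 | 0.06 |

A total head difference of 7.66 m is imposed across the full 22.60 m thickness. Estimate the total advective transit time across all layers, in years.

4970

With flow normal to the layers, continuity requires the same specific discharge q through every layer.
Σ(b_i/K_i) = 12.2/0.152 + 10.4/1.38e-06 = 7.536e+06 d.
q = Δh / Σ(b_i/K_i) = 7.66 / 7.536e+06 = 1.016e-06 m/day.
In each layer the seepage velocity is v_i = q/n_i, so the layer transit time is t_i = b_i·n_i / q:
  layer 1 (weathered basalt): t_1 = 12.2 × 0.10 / 1.016e-06 = 1.200e+06 d
  layer 2 (clay): t_2 = 10.4 × 0.06 / 1.016e-06 = 6.139e+05 d
Total t = Σ t_i = 1.814e+06 days = 4967 years.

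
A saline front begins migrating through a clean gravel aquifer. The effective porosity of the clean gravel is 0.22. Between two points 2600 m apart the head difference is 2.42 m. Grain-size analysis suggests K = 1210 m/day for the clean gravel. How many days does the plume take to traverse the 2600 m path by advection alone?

508

Hydraulic gradient i = Δh / L = 2.42 / 2600 = 0.0009308.
Darcy flux q = K · i = 1210 × 0.0009308 = 1.126 m/day.
Seepage velocity v = q / n_e = 1.126 / 0.22 = 5.119 m/day.
Travel time t = L / v = 2600 / 5.119 = 507.9 days.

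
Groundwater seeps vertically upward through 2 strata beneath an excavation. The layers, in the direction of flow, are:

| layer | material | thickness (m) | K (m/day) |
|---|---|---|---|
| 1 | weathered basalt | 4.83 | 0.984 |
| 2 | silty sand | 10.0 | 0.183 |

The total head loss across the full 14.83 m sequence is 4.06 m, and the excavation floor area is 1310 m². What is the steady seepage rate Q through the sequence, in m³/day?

89.3

Flow is perpendicular to layering, so the layers act in series and the equivalent K is the thickness-weighted harmonic mean.
Total thickness L = 4.83 + 10.0 = 14.83 m.
Σ(b_i/K_i) = 4.83/0.984 + 10.0/0.183 = 59.55 d.
K_eq = L / Σ(b_i/K_i) = 14.83 / 59.55 = 0.2490 m/day.
Q = K_eq · A · (Δh/L) = 0.2490 × 1310 × (4.06/14.83) = 89.31 m³/day.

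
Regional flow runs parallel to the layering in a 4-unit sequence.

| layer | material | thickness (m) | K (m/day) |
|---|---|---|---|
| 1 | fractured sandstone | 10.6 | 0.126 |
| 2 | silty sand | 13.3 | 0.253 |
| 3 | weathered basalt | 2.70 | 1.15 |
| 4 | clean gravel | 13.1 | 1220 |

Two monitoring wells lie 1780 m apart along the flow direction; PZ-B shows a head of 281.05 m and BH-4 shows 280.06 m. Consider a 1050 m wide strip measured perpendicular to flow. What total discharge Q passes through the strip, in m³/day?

9340

Flow is parallel to layering, so each bed carries its own Darcy discharge and the transmissivities add.
Σ(K_i·b_i) = 0.126×10.6 + 0.253×13.3 + 1.15×2.70 + 1220×13.1 = 15990 m²/day.
Hydraulic gradient i = (281.05 − 280.06) / 1780 = 0.99 / 1780 = 0.0005562.
Q = Σ(K_i·b_i) · W · i = 15990 × 1050 × 0.0005562 = 9338 m³/day.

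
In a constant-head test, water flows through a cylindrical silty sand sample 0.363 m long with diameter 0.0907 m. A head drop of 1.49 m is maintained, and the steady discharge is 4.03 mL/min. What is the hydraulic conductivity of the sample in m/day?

0.219

Cross-sectional area A = π·(d/2)² = π × (0.0907/2)² = 0.006461 m².
Convert discharge: 4.03 mL/min = 6.717e-08 m³/s.
Darcy's law rearranged: K = Q·L / (A·Δh) = 6.717e-08 × 0.363 / (0.006461 × 1.49) = 2.533e-06 m/s = 0.2188 m/day.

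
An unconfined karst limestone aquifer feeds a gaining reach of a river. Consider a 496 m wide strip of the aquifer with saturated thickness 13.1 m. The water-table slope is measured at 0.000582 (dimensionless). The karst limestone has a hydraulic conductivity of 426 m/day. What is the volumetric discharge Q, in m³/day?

Cross-sectional area A = 496 × 13.1 = 6498 m².
Hydraulic gradient i = 0.000582.
Darcy's law: Q = K · A · i = 426.0 × 6498 × 0.0005820 = 1611 m³/day.

1610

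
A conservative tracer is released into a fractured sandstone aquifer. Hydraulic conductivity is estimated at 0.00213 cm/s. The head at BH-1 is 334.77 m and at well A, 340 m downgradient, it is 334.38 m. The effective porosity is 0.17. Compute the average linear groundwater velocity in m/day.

0.0124

Convert K: 0.00213 cm/s × 864 = 1.840 m/day.
Hydraulic gradient i = (334.77 − 334.38) / 340 = 0.39 / 340 = 0.001147.
Darcy flux q = K · i = 1.840 × 0.001147 = 0.002111 m/day.
Seepage velocity v = q / n_e = 0.002111 / 0.17 = 0.01242 m/day.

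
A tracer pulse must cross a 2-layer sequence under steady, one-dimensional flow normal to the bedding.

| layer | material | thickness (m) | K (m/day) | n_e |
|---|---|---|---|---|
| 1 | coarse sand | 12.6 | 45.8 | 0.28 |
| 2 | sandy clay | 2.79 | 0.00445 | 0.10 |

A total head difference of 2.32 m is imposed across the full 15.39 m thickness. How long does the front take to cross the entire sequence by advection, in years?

With flow normal to the layers, continuity requires the same specific discharge q through every layer.
Σ(b_i/K_i) = 12.6/45.8 + 2.79/0.00445 = 627.2 d.
q = Δh / Σ(b_i/K_i) = 2.32 / 627.2 = 0.003699 m/day.
In each layer the seepage velocity is v_i = q/n_i, so the layer transit time is t_i = b_i·n_i / q:
  layer 1 (coarse sand): t_1 = 12.6 × 0.28 / 0.003699 = 953.8 d
  layer 2 (sandy clay): t_2 = 2.79 × 0.10 / 0.003699 = 75.43 d
Total t = Σ t_i = 1029 days = 2.818 years.

2.82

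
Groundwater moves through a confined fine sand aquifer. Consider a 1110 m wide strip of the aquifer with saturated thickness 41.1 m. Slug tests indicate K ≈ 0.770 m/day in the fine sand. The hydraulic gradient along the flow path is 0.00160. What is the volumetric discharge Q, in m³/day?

56.2

Cross-sectional area A = 1110 × 41.1 = 45621 m².
Hydraulic gradient i = 0.00160.
Darcy's law: Q = K · A · i = 0.7700 × 45621 × 0.001600 = 56.21 m³/day.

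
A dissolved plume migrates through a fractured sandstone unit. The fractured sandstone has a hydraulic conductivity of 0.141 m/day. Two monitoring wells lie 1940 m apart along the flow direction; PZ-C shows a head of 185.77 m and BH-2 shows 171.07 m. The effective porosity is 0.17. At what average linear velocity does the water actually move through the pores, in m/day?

Hydraulic gradient i = (185.77 − 171.07) / 1940 = 14.7 / 1940 = 0.007577.
Darcy flux q = K · i = 0.1410 × 0.007577 = 0.001068 m/day.
Seepage velocity v = q / n_e = 0.001068 / 0.17 = 0.006285 m/day.

0.00628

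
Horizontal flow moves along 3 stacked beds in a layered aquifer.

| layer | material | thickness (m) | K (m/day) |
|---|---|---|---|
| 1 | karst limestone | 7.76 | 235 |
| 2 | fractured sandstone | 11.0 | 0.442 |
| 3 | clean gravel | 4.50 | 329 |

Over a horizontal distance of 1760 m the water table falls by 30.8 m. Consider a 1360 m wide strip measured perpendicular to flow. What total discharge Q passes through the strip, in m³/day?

78800

Flow is parallel to layering, so each bed carries its own Darcy discharge and the transmissivities add.
Σ(K_i·b_i) = 235×7.76 + 0.442×11.0 + 329×4.50 = 3309 m²/day.
Hydraulic gradient i = Δh / L = 30.8 / 1760 = 0.01750.
Q = Σ(K_i·b_i) · W · i = 3309 × 1360 × 0.01750 = 78753 m³/day.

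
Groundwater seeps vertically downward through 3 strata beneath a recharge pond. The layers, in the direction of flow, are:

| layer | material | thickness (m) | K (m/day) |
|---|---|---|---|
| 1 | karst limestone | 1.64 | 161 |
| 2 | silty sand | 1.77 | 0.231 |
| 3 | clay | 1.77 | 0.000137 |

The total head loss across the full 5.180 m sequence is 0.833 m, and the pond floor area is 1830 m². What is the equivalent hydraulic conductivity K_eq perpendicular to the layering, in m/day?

Flow is perpendicular to layering, so the layers act in series and the equivalent K is the thickness-weighted harmonic mean.
Total thickness L = 1.64 + 1.77 + 1.77 = 5.180 m.
Σ(b_i/K_i) = 1.64/161 + 1.77/0.231 + 1.77/0.000137 = 12927 d.
K_eq = L / Σ(b_i/K_i) = 5.180 / 12927 = 0.0004007 m/day.

0.000401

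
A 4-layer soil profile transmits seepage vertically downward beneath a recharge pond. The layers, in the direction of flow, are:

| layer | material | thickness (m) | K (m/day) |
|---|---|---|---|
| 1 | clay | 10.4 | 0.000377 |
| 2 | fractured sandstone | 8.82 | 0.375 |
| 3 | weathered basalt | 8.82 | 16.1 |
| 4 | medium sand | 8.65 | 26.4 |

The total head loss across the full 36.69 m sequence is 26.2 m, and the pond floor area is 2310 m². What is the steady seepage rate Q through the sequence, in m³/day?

2.19

Flow is perpendicular to layering, so the layers act in series and the equivalent K is the thickness-weighted harmonic mean.
Total thickness L = 10.4 + 8.82 + 8.82 + 8.65 = 36.69 m.
Σ(b_i/K_i) = 10.4/0.000377 + 8.82/0.375 + 8.82/16.1 + 8.65/26.4 = 27611 d.
K_eq = L / Σ(b_i/K_i) = 36.69 / 27611 = 0.001329 m/day.
Q = K_eq · A · (Δh/L) = 0.001329 × 2310 × (26.2/36.69) = 2.192 m³/day.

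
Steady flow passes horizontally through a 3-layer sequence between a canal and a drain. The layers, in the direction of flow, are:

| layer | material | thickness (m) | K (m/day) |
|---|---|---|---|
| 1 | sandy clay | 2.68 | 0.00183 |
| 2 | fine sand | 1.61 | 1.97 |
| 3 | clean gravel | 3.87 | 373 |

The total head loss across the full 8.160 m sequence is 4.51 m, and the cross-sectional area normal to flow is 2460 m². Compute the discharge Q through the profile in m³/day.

7.57

Flow is perpendicular to layering, so the layers act in series and the equivalent K is the thickness-weighted harmonic mean.
Total thickness L = 2.68 + 1.61 + 3.87 = 8.160 m.
Σ(b_i/K_i) = 2.68/0.00183 + 1.61/1.97 + 3.87/373 = 1465 d.
K_eq = L / Σ(b_i/K_i) = 8.160 / 1465 = 0.005569 m/day.
Q = K_eq · A · (Δh/L) = 0.005569 × 2460 × (4.51/8.160) = 7.572 m³/day.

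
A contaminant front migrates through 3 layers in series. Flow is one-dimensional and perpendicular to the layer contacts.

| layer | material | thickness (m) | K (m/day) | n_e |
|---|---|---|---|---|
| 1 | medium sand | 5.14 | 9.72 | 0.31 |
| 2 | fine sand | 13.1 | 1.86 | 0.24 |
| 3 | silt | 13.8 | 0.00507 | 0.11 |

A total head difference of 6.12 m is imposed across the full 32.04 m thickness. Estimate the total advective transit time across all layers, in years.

With flow normal to the layers, continuity requires the same specific discharge q through every layer.
Σ(b_i/K_i) = 5.14/9.72 + 13.1/1.86 + 13.8/0.00507 = 2729 d.
q = Δh / Σ(b_i/K_i) = 6.12 / 2729 = 0.002242 m/day.
In each layer the seepage velocity is v_i = q/n_i, so the layer transit time is t_i = b_i·n_i / q:
  layer 1 (medium sand): t_1 = 5.14 × 0.31 / 0.002242 = 710.6 d
  layer 2 (fine sand): t_2 = 13.1 × 0.24 / 0.002242 = 1402 d
  layer 3 (silt): t_3 = 13.8 × 0.11 / 0.002242 = 677.0 d
Total t = Σ t_i = 2790 days = 7.638 years.

7.64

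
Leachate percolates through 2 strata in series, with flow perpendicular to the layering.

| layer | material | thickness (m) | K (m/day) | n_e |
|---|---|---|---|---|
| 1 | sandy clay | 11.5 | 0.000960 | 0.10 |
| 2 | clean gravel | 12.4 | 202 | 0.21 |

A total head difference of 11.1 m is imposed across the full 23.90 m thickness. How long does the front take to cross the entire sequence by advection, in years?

11.1

With flow normal to the layers, continuity requires the same specific discharge q through every layer.
Σ(b_i/K_i) = 11.5/0.000960 + 12.4/202 = 11979 d.
q = Δh / Σ(b_i/K_i) = 11.1 / 11979 = 0.0009266 m/day.
In each layer the seepage velocity is v_i = q/n_i, so the layer transit time is t_i = b_i·n_i / q:
  layer 1 (sandy clay): t_1 = 11.5 × 0.10 / 0.0009266 = 1241 d
  layer 2 (clean gravel): t_2 = 12.4 × 0.21 / 0.0009266 = 2810 d
Total t = Σ t_i = 4051 days = 11.09 years.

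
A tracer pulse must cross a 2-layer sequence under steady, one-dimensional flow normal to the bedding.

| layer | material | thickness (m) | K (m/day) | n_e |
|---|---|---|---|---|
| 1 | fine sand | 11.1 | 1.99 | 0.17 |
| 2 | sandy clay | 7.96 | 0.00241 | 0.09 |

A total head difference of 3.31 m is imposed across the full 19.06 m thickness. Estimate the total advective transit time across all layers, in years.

With flow normal to the layers, continuity requires the same specific discharge q through every layer.
Σ(b_i/K_i) = 11.1/1.99 + 7.96/0.00241 = 3308 d.
q = Δh / Σ(b_i/K_i) = 3.31 / 3308 = 0.001000 m/day.
In each layer the seepage velocity is v_i = q/n_i, so the layer transit time is t_i = b_i·n_i / q:
  layer 1 (fine sand): t_1 = 11.1 × 0.17 / 0.001000 = 1886 d
  layer 2 (sandy clay): t_2 = 7.96 × 0.09 / 0.001000 = 716.1 d
Total t = Σ t_i = 2602 days = 7.124 years.

7.12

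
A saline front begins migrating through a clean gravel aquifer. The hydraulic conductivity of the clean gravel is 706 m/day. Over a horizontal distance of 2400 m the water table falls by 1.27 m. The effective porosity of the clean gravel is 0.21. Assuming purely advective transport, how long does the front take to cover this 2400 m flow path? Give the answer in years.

Hydraulic gradient i = Δh / L = 1.27 / 2400 = 0.0005292.
Darcy flux q = K · i = 706.0 × 0.0005292 = 0.3736 m/day.
Seepage velocity v = q / n_e = 0.3736 / 0.21 = 1.779 m/day.
Travel time t = L / v = 2400 / 1.779 = 1349 days = 3.694 years.

3.69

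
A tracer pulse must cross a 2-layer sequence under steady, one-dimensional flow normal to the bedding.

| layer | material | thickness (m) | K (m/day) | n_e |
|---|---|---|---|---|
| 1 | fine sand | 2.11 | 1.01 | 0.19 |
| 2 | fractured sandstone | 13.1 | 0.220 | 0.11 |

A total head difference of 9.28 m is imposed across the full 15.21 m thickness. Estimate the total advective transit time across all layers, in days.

With flow normal to the layers, continuity requires the same specific discharge q through every layer.
Σ(b_i/K_i) = 2.11/1.01 + 13.1/0.220 = 61.63 d.
q = Δh / Σ(b_i/K_i) = 9.28 / 61.63 = 0.1506 m/day.
In each layer the seepage velocity is v_i = q/n_i, so the layer transit time is t_i = b_i·n_i / q:
  layer 1 (fine sand): t_1 = 2.11 × 0.19 / 0.1506 = 2.663 d
  layer 2 (fractured sandstone): t_2 = 13.1 × 0.11 / 0.1506 = 9.571 d
Total t = Σ t_i = 12.23 days.

12.2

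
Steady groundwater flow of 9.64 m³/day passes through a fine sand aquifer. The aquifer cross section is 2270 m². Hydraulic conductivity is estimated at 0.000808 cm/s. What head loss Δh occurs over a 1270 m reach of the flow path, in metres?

7.73

Convert K: 0.000808 cm/s × 864 = 0.6981 m/day.
From Q = K·A·i, i = Q / (K·A) = 9.64 / (0.6981 × 2270) = 0.006083.
Head loss Δh = i · L = 0.006083 × 1270 = 7.726 m.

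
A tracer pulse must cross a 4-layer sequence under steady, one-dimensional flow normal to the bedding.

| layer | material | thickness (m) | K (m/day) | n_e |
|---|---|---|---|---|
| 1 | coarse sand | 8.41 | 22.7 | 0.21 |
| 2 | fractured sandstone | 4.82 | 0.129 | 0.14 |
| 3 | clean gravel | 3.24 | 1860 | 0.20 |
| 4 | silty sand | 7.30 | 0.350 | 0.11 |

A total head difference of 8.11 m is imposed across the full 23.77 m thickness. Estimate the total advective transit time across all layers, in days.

28.1

With flow normal to the layers, continuity requires the same specific discharge q through every layer.
Σ(b_i/K_i) = 8.41/22.7 + 4.82/0.129 + 3.24/1860 + 7.30/0.350 = 58.59 d.
q = Δh / Σ(b_i/K_i) = 8.11 / 58.59 = 0.1384 m/day.
In each layer the seepage velocity is v_i = q/n_i, so the layer transit time is t_i = b_i·n_i / q:
  layer 1 (coarse sand): t_1 = 8.41 × 0.21 / 0.1384 = 12.76 d
  layer 2 (fractured sandstone): t_2 = 4.82 × 0.14 / 0.1384 = 4.875 d
  layer 3 (clean gravel): t_3 = 3.24 × 0.20 / 0.1384 = 4.682 d
  layer 4 (silty sand): t_4 = 7.30 × 0.11 / 0.1384 = 5.802 d
Total t = Σ t_i = 28.12 days.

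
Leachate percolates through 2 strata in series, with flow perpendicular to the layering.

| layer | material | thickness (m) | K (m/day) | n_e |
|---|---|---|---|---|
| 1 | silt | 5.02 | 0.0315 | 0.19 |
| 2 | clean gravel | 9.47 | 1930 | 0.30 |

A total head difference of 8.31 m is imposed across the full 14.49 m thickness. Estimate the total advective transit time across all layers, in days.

72.8

With flow normal to the layers, continuity requires the same specific discharge q through every layer.
Σ(b_i/K_i) = 5.02/0.0315 + 9.47/1930 = 159.4 d.
q = Δh / Σ(b_i/K_i) = 8.31 / 159.4 = 0.05214 m/day.
In each layer the seepage velocity is v_i = q/n_i, so the layer transit time is t_i = b_i·n_i / q:
  layer 1 (silt): t_1 = 5.02 × 0.19 / 0.05214 = 18.29 d
  layer 2 (clean gravel): t_2 = 9.47 × 0.30 / 0.05214 = 54.48 d
Total t = Σ t_i = 72.78 days.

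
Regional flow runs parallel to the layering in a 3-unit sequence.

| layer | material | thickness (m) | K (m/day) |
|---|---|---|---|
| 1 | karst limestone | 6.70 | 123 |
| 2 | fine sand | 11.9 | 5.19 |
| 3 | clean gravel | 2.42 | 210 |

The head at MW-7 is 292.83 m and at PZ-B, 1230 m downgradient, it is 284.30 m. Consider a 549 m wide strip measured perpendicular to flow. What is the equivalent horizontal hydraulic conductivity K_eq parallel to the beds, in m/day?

66.3

Flow is parallel to layering, so each bed carries its own Darcy discharge and the transmissivities add.
Σ(K_i·b_i) = 123×6.70 + 5.19×11.9 + 210×2.42 = 1394 m²/day.
Total thickness b = 21.02 m, so K_eq = Σ(K_i·b_i)/b = 66.32 m/day.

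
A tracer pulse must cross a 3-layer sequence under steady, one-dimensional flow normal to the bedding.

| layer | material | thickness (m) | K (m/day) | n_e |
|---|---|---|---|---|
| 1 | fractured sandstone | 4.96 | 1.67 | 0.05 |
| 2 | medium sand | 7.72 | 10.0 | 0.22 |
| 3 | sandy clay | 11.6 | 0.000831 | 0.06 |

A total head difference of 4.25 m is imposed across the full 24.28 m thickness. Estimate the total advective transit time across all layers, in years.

23.8

With flow normal to the layers, continuity requires the same specific discharge q through every layer.
Σ(b_i/K_i) = 4.96/1.67 + 7.72/10.0 + 11.6/0.000831 = 13963 d.
q = Δh / Σ(b_i/K_i) = 4.25 / 13963 = 0.0003044 m/day.
In each layer the seepage velocity is v_i = q/n_i, so the layer transit time is t_i = b_i·n_i / q:
  layer 1 (fractured sandstone): t_1 = 4.96 × 0.05 / 0.0003044 = 814.8 d
  layer 2 (medium sand): t_2 = 7.72 × 0.22 / 0.0003044 = 5580 d
  layer 3 (sandy clay): t_3 = 11.6 × 0.06 / 0.0003044 = 2287 d
Total t = Σ t_i = 8681 days = 23.77 years.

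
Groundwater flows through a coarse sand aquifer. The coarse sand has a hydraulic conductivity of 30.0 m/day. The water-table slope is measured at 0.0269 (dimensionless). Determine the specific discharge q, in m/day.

Hydraulic gradient i = 0.0269.
Specific discharge q = K · i = 30.00 × 0.02690 = 0.8070 m/day.

0.807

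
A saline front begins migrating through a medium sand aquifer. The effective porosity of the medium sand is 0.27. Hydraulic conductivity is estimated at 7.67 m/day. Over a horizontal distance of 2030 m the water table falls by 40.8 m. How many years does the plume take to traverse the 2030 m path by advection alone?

9.73

Hydraulic gradient i = Δh / L = 40.8 / 2030 = 0.02010.
Darcy flux q = K · i = 7.670 × 0.02010 = 0.1542 m/day.
Seepage velocity v = q / n_e = 0.1542 / 0.27 = 0.5709 m/day.
Travel time t = L / v = 2030 / 0.5709 = 3555 days = 9.734 years.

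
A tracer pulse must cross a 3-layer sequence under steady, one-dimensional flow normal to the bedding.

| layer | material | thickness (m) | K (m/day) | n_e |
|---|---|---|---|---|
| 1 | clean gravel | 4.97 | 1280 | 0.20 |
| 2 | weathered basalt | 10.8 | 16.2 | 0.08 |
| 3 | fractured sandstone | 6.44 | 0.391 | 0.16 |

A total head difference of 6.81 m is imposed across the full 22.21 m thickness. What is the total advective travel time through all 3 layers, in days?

7.27

With flow normal to the layers, continuity requires the same specific discharge q through every layer.
Σ(b_i/K_i) = 4.97/1280 + 10.8/16.2 + 6.44/0.391 = 17.14 d.
q = Δh / Σ(b_i/K_i) = 6.81 / 17.14 = 0.3973 m/day.
In each layer the seepage velocity is v_i = q/n_i, so the layer transit time is t_i = b_i·n_i / q:
  layer 1 (clean gravel): t_1 = 4.97 × 0.20 / 0.3973 = 2.502 d
  layer 2 (weathered basalt): t_2 = 10.8 × 0.08 / 0.3973 = 2.175 d
  layer 3 (fractured sandstone): t_3 = 6.44 × 0.16 / 0.3973 = 2.594 d
Total t = Σ t_i = 7.270 days.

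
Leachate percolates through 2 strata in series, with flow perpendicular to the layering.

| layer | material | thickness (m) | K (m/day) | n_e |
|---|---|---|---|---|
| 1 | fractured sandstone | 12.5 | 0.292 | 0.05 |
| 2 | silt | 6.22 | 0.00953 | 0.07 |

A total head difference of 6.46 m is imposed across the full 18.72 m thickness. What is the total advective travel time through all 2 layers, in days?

With flow normal to the layers, continuity requires the same specific discharge q through every layer.
Σ(b_i/K_i) = 12.5/0.292 + 6.22/0.00953 = 695.5 d.
q = Δh / Σ(b_i/K_i) = 6.46 / 695.5 = 0.009288 m/day.
In each layer the seepage velocity is v_i = q/n_i, so the layer transit time is t_i = b_i·n_i / q:
  layer 1 (fractured sandstone): t_1 = 12.5 × 0.05 / 0.009288 = 67.29 d
  layer 2 (silt): t_2 = 6.22 × 0.07 / 0.009288 = 46.88 d
Total t = Σ t_i = 114.2 days.

114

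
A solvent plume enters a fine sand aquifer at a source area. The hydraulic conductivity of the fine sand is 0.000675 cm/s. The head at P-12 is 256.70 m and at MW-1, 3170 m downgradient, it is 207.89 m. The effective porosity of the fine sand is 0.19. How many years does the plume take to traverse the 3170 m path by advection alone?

184

Convert K: 0.000675 cm/s × 864 = 0.5832 m/day.
Hydraulic gradient i = (256.70 − 207.89) / 3170 = 48.81 / 3170 = 0.01540.
Darcy flux q = K · i = 0.5832 × 0.01540 = 0.008980 m/day.
Seepage velocity v = q / n_e = 0.008980 / 0.19 = 0.04726 m/day.
Travel time t = L / v = 3170 / 0.04726 = 67073 days = 183.6 years.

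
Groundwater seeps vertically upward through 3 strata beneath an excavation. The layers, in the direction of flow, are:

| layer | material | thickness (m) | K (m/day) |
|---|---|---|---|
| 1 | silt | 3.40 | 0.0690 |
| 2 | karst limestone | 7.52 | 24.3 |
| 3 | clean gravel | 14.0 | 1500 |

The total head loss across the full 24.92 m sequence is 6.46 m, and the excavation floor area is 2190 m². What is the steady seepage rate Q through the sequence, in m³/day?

285

Flow is perpendicular to layering, so the layers act in series and the equivalent K is the thickness-weighted harmonic mean.
Total thickness L = 3.40 + 7.52 + 14.0 = 24.92 m.
Σ(b_i/K_i) = 3.40/0.0690 + 7.52/24.3 + 14.0/1500 = 49.59 d.
K_eq = L / Σ(b_i/K_i) = 24.92 / 49.59 = 0.5025 m/day.
Q = K_eq · A · (Δh/L) = 0.5025 × 2190 × (6.46/24.92) = 285.3 m³/day.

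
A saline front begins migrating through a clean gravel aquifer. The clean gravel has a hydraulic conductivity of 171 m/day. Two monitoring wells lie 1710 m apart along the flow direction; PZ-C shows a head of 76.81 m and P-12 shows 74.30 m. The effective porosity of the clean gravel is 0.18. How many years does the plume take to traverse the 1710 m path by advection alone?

Hydraulic gradient i = (76.81 − 74.30) / 1710 = 2.51 / 1710 = 0.001468.
Darcy flux q = K · i = 171.0 × 0.001468 = 0.2510 m/day.
Seepage velocity v = q / n_e = 0.2510 / 0.18 = 1.394 m/day.
Travel time t = L / v = 1710 / 1.394 = 1226 days = 3.357 years.

3.36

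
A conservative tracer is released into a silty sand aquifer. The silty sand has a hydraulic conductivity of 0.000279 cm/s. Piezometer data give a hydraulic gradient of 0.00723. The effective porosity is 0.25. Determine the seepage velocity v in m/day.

Convert K: 0.000279 cm/s × 864 = 0.2411 m/day.
Hydraulic gradient i = 0.00723.
Darcy flux q = K · i = 0.2411 × 0.007230 = 0.001743 m/day.
Seepage velocity v = q / n_e = 0.001743 / 0.25 = 0.006971 m/day.

0.00697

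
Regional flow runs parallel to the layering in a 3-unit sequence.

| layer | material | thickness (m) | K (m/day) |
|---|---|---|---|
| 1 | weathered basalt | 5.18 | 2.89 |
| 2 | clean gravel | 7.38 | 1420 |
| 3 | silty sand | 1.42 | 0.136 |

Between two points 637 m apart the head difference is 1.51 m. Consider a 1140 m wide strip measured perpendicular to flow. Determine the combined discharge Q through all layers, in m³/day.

Flow is parallel to layering, so each bed carries its own Darcy discharge and the transmissivities add.
Σ(K_i·b_i) = 2.89×5.18 + 1420×7.38 + 0.136×1.42 = 10495 m²/day.
Hydraulic gradient i = Δh / L = 1.51 / 637 = 0.002370.
Q = Σ(K_i·b_i) · W · i = 10495 × 1140 × 0.002370 = 28361 m³/day.

28400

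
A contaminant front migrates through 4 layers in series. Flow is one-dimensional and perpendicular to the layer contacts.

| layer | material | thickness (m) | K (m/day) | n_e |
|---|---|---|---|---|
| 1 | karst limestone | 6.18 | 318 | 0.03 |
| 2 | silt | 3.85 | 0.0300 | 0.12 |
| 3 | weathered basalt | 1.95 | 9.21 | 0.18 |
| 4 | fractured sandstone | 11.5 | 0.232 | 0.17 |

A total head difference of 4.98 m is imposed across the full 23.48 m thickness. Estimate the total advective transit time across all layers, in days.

With flow normal to the layers, continuity requires the same specific discharge q through every layer.
Σ(b_i/K_i) = 6.18/318 + 3.85/0.0300 + 1.95/9.21 + 11.5/0.232 = 178.1 d.
q = Δh / Σ(b_i/K_i) = 4.98 / 178.1 = 0.02796 m/day.
In each layer the seepage velocity is v_i = q/n_i, so the layer transit time is t_i = b_i·n_i / q:
  layer 1 (karst limestone): t_1 = 6.18 × 0.03 / 0.02796 = 6.632 d
  layer 2 (silt): t_2 = 3.85 × 0.12 / 0.02796 = 16.53 d
  layer 3 (weathered basalt): t_3 = 1.95 × 0.18 / 0.02796 = 12.56 d
  layer 4 (fractured sandstone): t_4 = 11.5 × 0.17 / 0.02796 = 69.93 d
Total t = Σ t_i = 105.6 days.

106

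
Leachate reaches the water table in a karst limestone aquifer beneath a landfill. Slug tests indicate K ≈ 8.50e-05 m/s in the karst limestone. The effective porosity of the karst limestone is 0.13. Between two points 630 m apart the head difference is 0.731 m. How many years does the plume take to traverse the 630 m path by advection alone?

Convert K: 8.50e-05 m/s × 86400 = 7.344 m/day.
Hydraulic gradient i = Δh / L = 0.731 / 630 = 0.001160.
Darcy flux q = K · i = 7.344 × 0.001160 = 0.008521 m/day.
Seepage velocity v = q / n_e = 0.008521 / 0.13 = 0.06555 m/day.
Travel time t = L / v = 630 / 0.06555 = 9611 days = 26.31 years.

26.3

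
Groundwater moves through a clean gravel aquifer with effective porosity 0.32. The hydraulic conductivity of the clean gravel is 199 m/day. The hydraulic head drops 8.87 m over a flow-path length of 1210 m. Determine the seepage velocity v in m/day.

4.56

Hydraulic gradient i = Δh / L = 8.87 / 1210 = 0.007331.
Darcy flux q = K · i = 199.0 × 0.007331 = 1.459 m/day.
Seepage velocity v = q / n_e = 1.459 / 0.32 = 4.559 m/day.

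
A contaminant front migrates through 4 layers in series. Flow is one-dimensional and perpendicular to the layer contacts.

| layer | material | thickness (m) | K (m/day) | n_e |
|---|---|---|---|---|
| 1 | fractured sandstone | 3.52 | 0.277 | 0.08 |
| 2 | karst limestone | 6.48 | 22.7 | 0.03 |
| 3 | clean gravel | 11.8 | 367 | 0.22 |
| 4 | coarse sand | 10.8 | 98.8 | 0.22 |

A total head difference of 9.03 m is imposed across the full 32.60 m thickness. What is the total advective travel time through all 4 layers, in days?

7.92

With flow normal to the layers, continuity requires the same specific discharge q through every layer.
Σ(b_i/K_i) = 3.52/0.277 + 6.48/22.7 + 11.8/367 + 10.8/98.8 = 13.13 d.
q = Δh / Σ(b_i/K_i) = 9.03 / 13.13 = 0.6875 m/day.
In each layer the seepage velocity is v_i = q/n_i, so the layer transit time is t_i = b_i·n_i / q:
  layer 1 (fractured sandstone): t_1 = 3.52 × 0.08 / 0.6875 = 0.4096 d
  layer 2 (karst limestone): t_2 = 6.48 × 0.03 / 0.6875 = 0.2828 d
  layer 3 (clean gravel): t_3 = 11.8 × 0.22 / 0.6875 = 3.776 d
  layer 4 (coarse sand): t_4 = 10.8 × 0.22 / 0.6875 = 3.456 d
Total t = Σ t_i = 7.924 days.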